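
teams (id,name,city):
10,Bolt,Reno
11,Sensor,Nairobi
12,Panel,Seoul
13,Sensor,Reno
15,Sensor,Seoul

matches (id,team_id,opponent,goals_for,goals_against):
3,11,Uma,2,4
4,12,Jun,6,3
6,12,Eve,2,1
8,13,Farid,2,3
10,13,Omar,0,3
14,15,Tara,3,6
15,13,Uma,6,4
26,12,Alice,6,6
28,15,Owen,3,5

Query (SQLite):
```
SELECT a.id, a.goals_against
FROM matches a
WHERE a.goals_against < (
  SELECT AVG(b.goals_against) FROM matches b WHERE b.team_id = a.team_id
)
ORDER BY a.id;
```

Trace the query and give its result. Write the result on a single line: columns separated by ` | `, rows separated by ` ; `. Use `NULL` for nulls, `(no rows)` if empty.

For each matches row a, compute AVG(goals_against) over rows sharing a.team_id.
Keep row a if a.goals_against < that per-group AVG.
  team_id=11: AVG(goals_against) = 4.0
  team_id=12: AVG(goals_against) = 3.333333
  team_id=13: AVG(goals_against) = 3.333333
  team_id=15: AVG(goals_against) = 5.5

4 | 3 ; 6 | 1 ; 8 | 3 ; 10 | 3 ; 28 | 5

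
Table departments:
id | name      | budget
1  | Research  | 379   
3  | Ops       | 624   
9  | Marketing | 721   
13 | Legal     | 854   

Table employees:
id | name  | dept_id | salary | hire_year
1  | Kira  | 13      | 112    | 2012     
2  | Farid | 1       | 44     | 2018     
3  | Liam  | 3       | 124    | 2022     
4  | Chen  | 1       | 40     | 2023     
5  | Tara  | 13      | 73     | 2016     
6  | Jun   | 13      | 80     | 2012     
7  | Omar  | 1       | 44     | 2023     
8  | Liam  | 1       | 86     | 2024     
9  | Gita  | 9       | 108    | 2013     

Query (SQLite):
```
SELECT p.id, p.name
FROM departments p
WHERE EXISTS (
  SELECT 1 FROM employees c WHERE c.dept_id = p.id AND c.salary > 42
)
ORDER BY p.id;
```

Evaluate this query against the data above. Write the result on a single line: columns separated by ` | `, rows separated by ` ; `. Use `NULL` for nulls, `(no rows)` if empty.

For each departments row, check whether any employees with matching dept_id has salary > 42.
Keep rows where that is true.

1 | Research ; 3 | Ops ; 9 | Marketing ; 13 | Legal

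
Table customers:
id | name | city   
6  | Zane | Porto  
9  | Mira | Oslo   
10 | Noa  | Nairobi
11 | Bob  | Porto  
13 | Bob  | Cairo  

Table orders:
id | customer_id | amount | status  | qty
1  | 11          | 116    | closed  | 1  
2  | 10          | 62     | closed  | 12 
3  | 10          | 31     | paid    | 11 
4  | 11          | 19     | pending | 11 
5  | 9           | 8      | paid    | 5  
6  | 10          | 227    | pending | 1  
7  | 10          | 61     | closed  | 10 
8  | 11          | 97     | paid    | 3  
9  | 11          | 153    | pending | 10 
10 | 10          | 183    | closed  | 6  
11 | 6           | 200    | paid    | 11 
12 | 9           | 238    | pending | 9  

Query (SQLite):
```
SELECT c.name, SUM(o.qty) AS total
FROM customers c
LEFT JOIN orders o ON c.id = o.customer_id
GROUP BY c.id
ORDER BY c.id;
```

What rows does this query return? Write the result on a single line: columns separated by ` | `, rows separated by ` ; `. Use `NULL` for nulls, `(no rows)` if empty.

Zane | 11 ; Mira | 14 ; Noa | 40 ; Bob | 25 ; Bob | NULL

LEFT JOIN keeps every customers row; unmatched ones get NULL for orders columns.
Group by customers.id and compute SUM(o.qty). SUM over an all-NULL group is NULL.
  6: ids {11} → SUM(o.qty)=11
  9: ids {5, 12} → SUM(o.qty)=14
  10: ids {2, 3, 6, 7, 10} → SUM(o.qty)=40
  11: ids {1, 4, 8, 9} → SUM(o.qty)=25
  13: ids {—} → SUM(o.qty)=NULL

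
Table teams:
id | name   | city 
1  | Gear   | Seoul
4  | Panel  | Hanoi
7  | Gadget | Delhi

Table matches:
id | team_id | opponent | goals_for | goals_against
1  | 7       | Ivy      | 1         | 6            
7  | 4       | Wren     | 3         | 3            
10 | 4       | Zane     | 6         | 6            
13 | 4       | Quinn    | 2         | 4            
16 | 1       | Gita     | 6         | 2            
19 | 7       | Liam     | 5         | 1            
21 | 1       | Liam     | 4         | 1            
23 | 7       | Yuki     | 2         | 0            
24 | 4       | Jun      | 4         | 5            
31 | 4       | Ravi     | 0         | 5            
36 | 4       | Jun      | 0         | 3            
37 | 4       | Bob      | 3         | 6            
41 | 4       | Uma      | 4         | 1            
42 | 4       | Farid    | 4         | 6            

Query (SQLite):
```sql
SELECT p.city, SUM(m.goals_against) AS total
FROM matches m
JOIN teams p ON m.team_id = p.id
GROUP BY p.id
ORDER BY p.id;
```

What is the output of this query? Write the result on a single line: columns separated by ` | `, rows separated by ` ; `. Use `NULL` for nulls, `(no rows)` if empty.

Join each matches row to its teams via team_id.
Group joined rows by teams.id; compute SUM(m.goals_against) per group.
  1: ids {16, 21} → SUM(m.goals_against)=3
  4: ids {7, 10, 13, 24, 31, 36, 37, 41, 42} → SUM(m.goals_against)=39
  7: ids {1, 19, 23} → SUM(m.goals_against)=7

Seoul | 3 ; Hanoi | 39 ; Delhi | 7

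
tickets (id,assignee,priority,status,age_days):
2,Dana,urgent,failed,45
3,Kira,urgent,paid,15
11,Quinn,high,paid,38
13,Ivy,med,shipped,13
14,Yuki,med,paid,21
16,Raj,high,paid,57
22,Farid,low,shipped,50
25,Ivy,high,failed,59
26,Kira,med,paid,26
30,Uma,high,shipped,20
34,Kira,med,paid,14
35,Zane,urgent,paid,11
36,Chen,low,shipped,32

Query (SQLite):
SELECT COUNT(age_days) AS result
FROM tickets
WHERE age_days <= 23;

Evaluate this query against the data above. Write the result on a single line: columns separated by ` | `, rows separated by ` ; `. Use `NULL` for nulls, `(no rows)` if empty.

6

Rows where age_days <= 23 → age_days values: [15, 13, 21, 20, 14, 11].
COUNT(age_days) counts non-NULL values → 6.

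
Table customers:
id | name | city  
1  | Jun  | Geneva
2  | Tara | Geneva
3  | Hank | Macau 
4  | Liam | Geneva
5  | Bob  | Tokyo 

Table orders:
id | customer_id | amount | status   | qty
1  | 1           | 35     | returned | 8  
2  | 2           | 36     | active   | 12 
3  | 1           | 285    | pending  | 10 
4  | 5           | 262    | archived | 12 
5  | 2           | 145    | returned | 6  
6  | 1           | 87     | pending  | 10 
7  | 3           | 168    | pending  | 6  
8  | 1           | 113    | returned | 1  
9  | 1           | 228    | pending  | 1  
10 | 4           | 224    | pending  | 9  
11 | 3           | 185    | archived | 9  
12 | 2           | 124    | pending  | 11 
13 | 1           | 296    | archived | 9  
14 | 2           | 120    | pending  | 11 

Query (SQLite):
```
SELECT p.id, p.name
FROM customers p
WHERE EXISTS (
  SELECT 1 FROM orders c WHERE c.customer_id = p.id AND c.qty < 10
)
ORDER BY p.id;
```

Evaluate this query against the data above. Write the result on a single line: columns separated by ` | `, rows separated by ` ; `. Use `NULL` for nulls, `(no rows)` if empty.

1 | Jun ; 2 | Tara ; 3 | Hank ; 4 | Liam

For each customers row, check whether any orders with matching customer_id has qty < 10.
Keep rows where that is true.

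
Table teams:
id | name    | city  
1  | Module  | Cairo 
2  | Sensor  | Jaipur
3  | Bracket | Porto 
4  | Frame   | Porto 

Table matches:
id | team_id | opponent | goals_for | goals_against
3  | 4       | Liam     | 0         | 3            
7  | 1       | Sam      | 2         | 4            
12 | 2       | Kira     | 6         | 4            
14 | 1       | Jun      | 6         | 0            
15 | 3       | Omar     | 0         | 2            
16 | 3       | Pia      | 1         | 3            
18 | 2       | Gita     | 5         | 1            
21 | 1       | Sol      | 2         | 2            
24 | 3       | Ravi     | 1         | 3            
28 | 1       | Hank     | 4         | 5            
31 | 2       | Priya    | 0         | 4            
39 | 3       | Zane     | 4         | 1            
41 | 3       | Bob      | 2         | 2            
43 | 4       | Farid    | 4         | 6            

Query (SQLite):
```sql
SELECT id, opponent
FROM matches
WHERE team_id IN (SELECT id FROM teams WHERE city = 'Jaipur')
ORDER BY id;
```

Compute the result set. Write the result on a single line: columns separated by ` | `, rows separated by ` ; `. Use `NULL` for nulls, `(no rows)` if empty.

12 | Kira ; 18 | Gita ; 31 | Priya

Inner query: teams.id where city = 'Jaipur'.
Outer: keep matches rows whose team_id is in that set.
Inner query → {2}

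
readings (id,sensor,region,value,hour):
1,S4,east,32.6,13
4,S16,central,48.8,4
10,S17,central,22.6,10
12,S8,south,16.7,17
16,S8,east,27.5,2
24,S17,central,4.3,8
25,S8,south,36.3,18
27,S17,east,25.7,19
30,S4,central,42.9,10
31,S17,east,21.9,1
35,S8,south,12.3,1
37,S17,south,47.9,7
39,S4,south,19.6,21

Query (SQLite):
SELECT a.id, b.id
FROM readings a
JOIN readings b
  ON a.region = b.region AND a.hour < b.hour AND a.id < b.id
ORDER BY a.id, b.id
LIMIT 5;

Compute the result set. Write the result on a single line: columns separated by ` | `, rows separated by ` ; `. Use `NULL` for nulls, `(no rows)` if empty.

Pairs (a,b) with same region, a.hour < b.hour, a.id < b.id.
region groups: central:{4,10,24,30} east:{1,16,27,31} south:{12,25,35,37,39}
Ordered by (a.id, b.id); first 5.

1 | 27 ; 4 | 10 ; 4 | 24 ; 4 | 30 ; 12 | 25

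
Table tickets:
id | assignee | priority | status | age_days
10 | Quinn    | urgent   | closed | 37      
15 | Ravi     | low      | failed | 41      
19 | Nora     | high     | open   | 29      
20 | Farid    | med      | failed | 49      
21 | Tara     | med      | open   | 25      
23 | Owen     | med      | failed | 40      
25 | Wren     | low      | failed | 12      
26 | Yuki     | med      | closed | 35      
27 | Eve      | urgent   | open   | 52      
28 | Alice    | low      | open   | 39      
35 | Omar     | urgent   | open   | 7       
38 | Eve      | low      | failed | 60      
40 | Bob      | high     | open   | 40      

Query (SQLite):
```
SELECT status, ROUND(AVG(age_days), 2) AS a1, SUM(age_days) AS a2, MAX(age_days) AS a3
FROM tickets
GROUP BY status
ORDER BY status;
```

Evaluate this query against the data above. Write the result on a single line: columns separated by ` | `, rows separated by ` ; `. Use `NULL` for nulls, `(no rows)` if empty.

Group tickets by status.
Per group compute: ROUND(AVG(age_days), 2), SUM(age_days), MAX(age_days).
  closed: ids {10, 26} → ROUND(AVG(age_days), 2)=36, SUM(age_days)=72, MAX(age_days)=37
  failed: ids {15, 20, 23, 25, 38} → ROUND(AVG(age_days), 2)=40.4, SUM(age_days)=202, MAX(age_days)=60
  open: ids {19, 21, 27, 28, 35, 40} → ROUND(AVG(age_days), 2)=32, SUM(age_days)=192, MAX(age_days)=52

closed | 36 | 72 | 37 ; failed | 40.4 | 202 | 60 ; open | 32 | 192 | 52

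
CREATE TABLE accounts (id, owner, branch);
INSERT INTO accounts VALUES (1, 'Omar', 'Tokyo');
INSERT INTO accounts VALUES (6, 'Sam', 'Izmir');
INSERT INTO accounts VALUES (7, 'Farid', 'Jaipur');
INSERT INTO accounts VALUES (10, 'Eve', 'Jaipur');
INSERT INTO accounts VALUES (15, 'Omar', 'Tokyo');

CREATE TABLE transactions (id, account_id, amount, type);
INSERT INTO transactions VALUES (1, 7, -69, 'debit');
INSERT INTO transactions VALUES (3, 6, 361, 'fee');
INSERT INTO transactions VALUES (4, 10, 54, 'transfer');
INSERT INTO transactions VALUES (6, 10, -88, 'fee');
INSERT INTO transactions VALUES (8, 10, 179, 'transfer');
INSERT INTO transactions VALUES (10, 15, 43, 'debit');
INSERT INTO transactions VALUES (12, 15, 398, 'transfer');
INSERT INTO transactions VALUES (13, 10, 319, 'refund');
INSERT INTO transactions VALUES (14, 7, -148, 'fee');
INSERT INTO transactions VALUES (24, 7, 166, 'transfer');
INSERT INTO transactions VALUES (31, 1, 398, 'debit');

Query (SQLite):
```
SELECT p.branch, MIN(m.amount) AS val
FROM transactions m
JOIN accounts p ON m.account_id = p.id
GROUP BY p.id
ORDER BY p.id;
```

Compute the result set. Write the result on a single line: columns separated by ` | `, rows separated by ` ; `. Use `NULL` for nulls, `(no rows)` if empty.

Tokyo | 398 ; Izmir | 361 ; Jaipur | -148 ; Jaipur | -88 ; Tokyo | 43

Join each transactions row to its accounts via account_id.
Group joined rows by accounts.id; compute MIN(m.amount) per group.
  1: ids {31} → MIN(m.amount)=398
  6: ids {3} → MIN(m.amount)=361
  7: ids {1, 14, 24} → MIN(m.amount)=-148
  10: ids {4, 6, 8, 13} → MIN(m.amount)=-88
  15: ids {10, 12} → MIN(m.amount)=43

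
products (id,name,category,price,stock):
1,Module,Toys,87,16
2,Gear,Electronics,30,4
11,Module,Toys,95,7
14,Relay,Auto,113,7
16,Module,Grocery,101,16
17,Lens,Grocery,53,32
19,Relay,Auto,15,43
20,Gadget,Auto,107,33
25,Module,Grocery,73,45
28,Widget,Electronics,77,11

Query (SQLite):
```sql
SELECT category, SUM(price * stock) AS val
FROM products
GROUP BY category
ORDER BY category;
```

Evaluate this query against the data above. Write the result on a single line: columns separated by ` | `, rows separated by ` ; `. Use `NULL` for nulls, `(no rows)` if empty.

Auto | 4967 ; Electronics | 967 ; Grocery | 6597 ; Toys | 2057

For each row compute price * stock.
Group by category; take SUM of the expression per group.
  Auto: ids {14, 19, 20} → SUM(price * stock)=4967
  Electronics: ids {2, 28} → SUM(price * stock)=967
  Grocery: ids {16, 17, 25} → SUM(price * stock)=6597
  Toys: ids {1, 11} → SUM(price * stock)=2057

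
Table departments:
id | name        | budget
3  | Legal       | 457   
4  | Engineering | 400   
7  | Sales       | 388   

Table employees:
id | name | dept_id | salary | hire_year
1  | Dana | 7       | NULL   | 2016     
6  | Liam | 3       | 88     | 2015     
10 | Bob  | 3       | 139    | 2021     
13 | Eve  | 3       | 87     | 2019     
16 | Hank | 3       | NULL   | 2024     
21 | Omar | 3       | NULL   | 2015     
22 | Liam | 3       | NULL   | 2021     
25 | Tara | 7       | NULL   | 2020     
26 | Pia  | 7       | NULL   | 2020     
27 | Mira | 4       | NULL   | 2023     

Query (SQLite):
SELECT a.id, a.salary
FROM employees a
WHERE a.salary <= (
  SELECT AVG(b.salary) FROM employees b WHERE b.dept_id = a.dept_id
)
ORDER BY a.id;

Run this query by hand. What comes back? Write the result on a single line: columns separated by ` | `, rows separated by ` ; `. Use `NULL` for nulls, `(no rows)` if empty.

For each employees row a, compute AVG(salary) over rows sharing a.dept_id.
Keep row a if a.salary <= that per-group AVG.
  dept_id=3: AVG(salary) = 104.666667
  dept_id=4: AVG(salary) = NULL
  dept_id=7: AVG(salary) = NULL

6 | 88 ; 13 | 87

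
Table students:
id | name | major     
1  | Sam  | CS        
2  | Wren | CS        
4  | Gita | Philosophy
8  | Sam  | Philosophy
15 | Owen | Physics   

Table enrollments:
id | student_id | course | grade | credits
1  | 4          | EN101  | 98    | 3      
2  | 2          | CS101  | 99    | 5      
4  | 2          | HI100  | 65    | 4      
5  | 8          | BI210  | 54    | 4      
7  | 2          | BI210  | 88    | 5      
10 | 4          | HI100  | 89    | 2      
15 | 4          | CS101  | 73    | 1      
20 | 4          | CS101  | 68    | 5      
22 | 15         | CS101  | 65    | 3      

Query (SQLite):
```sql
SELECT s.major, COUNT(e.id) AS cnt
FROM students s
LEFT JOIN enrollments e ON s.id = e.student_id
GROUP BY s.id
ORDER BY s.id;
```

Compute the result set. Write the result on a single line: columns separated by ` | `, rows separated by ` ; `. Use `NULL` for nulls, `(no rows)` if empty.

CS | 0 ; CS | 3 ; Philosophy | 4 ; Philosophy | 1 ; Physics | 1

LEFT JOIN keeps every students row; unmatched ones get NULL for enrollments columns.
Group by students.id and compute COUNT(e.id). COUNT(col) of an all-NULL group is 0.
  1: ids {—} → COUNT(e.id)=0
  2: ids {2, 4, 7} → COUNT(e.id)=3
  4: ids {1, 10, 15, 20} → COUNT(e.id)=4
  8: ids {5} → COUNT(e.id)=1
  15: ids {22} → COUNT(e.id)=1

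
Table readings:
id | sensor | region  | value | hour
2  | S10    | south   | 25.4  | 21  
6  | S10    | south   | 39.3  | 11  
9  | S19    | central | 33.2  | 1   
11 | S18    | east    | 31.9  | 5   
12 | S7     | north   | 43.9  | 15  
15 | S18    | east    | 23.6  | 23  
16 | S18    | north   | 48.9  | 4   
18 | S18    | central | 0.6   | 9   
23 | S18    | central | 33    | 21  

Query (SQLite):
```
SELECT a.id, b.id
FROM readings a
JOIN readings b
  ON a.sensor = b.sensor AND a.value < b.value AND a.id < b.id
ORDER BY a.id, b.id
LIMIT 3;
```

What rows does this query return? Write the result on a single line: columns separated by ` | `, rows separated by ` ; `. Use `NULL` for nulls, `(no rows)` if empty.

2 | 6 ; 11 | 16 ; 11 | 23

Pairs (a,b) with same sensor, a.value < b.value, a.id < b.id.
sensor groups: S10:{2,6} S18:{11,15,16,18,23} S19:{9} S7:{12}
Ordered by (a.id, b.id); first 3.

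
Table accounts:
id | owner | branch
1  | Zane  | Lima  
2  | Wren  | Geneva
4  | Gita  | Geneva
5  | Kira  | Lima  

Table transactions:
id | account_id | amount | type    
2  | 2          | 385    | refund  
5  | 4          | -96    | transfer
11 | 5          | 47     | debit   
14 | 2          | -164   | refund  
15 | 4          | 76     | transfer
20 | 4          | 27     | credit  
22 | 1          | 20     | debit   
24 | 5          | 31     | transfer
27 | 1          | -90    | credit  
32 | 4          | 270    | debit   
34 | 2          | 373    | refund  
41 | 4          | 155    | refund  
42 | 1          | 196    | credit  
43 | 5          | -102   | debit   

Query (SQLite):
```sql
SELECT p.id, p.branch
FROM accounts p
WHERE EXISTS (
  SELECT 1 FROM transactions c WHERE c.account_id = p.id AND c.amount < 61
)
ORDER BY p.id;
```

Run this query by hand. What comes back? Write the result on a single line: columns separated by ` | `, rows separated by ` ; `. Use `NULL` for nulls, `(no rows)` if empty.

1 | Lima ; 2 | Geneva ; 4 | Geneva ; 5 | Lima

For each accounts row, check whether any transactions with matching account_id has amount < 61.
Keep rows where that is true.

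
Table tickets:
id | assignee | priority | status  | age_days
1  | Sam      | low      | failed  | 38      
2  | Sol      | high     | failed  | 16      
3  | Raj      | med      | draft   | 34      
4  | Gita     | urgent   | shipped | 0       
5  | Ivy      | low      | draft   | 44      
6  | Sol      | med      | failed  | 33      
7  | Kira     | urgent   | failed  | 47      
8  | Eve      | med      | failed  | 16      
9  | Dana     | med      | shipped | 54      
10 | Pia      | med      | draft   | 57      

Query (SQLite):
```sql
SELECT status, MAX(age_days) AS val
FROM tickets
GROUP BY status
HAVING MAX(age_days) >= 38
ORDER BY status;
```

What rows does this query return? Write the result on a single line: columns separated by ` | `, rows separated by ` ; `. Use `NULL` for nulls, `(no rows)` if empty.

Partition tickets by status; compute MAX(age_days) within each group.
HAVING: keep groups where MAX(age_days) >= 38.
  draft: ids {3, 5, 10} → MAX(age_days)=57
  failed: ids {1, 2, 6, 7, 8} → MAX(age_days)=47
  shipped: ids {4, 9} → MAX(age_days)=54

draft | 57 ; failed | 47 ; shipped | 54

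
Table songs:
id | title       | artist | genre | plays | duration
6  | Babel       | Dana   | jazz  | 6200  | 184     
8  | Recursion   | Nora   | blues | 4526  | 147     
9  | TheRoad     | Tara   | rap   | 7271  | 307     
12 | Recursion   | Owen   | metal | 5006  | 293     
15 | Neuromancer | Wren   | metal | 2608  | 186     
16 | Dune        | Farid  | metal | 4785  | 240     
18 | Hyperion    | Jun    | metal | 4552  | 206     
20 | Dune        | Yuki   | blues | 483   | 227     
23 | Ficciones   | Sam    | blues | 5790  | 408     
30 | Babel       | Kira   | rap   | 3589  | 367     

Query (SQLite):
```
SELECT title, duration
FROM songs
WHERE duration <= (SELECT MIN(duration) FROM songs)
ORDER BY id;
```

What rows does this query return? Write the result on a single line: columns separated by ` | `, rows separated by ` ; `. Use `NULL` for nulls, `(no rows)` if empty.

Recursion | 147

Scalar subquery: MIN(duration) over all songs rows = 147.
Keep rows where duration <= that value.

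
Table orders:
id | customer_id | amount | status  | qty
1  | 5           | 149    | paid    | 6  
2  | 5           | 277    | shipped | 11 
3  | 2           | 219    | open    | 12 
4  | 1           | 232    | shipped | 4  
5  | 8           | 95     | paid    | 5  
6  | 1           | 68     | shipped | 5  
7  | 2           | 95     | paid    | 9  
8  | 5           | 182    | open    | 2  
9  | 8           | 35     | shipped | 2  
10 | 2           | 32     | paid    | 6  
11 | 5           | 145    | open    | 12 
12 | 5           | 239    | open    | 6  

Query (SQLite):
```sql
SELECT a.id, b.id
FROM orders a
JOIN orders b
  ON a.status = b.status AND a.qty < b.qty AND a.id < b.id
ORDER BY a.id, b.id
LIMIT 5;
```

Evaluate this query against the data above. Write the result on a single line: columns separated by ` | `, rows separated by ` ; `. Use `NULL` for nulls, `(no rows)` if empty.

1 | 7 ; 4 | 6 ; 5 | 7 ; 5 | 10 ; 8 | 11

Pairs (a,b) with same status, a.qty < b.qty, a.id < b.id.
status groups: open:{3,8,11,12} paid:{1,5,7,10} shipped:{2,4,6,9}
Ordered by (a.id, b.id); first 5.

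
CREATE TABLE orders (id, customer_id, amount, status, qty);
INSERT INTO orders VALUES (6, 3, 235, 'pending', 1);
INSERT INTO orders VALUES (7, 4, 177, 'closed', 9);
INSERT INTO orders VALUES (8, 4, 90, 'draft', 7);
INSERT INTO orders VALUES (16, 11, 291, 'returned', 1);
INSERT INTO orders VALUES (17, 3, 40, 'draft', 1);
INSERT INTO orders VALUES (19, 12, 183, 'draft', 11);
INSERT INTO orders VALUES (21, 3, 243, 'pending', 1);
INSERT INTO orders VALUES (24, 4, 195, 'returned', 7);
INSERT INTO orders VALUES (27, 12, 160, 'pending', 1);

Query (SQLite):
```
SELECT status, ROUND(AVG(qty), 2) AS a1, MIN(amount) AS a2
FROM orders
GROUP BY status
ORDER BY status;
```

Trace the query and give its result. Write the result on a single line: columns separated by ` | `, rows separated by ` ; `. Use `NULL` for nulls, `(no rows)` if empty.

Group orders by status.
Per group compute: ROUND(AVG(qty), 2), MIN(amount).
  closed: ids {7} → ROUND(AVG(qty), 2)=9, MIN(amount)=177
  draft: ids {8, 17, 19} → ROUND(AVG(qty), 2)=6.33, MIN(amount)=40
  pending: ids {6, 21, 27} → ROUND(AVG(qty), 2)=1, MIN(amount)=160
  returned: ids {16, 24} → ROUND(AVG(qty), 2)=4, MIN(amount)=195

closed | 9 | 177 ; draft | 6.33 | 40 ; pending | 1 | 160 ; returned | 4 | 195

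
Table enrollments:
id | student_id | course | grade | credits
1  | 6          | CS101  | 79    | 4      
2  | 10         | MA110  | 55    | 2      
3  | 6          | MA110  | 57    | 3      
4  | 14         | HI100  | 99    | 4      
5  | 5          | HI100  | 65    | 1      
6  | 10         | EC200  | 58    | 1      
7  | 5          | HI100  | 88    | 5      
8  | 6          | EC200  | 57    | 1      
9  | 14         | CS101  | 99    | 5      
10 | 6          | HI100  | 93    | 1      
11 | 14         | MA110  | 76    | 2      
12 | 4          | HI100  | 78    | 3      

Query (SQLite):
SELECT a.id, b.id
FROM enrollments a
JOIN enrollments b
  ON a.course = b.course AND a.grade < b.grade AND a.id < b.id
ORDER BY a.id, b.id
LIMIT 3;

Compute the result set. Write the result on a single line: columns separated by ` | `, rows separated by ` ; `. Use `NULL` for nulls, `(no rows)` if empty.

1 | 9 ; 2 | 3 ; 2 | 11

Pairs (a,b) with same course, a.grade < b.grade, a.id < b.id.
course groups: CS101:{1,9} EC200:{6,8} HI100:{4,5,7,10,12} MA110:{2,3,11}
Ordered by (a.id, b.id); first 3.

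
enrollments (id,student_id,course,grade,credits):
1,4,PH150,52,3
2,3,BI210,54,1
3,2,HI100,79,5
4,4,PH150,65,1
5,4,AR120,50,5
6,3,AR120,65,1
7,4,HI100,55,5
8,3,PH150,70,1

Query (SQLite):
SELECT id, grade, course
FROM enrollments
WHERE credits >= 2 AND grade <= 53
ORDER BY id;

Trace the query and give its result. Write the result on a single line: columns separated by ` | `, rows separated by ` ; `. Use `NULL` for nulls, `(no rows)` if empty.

1 | 52 | PH150 ; 5 | 50 | AR120

credits >= 2: ids {1, 3, 5, 7}
grade <= 53: ids {1, 5}
Combine with AND.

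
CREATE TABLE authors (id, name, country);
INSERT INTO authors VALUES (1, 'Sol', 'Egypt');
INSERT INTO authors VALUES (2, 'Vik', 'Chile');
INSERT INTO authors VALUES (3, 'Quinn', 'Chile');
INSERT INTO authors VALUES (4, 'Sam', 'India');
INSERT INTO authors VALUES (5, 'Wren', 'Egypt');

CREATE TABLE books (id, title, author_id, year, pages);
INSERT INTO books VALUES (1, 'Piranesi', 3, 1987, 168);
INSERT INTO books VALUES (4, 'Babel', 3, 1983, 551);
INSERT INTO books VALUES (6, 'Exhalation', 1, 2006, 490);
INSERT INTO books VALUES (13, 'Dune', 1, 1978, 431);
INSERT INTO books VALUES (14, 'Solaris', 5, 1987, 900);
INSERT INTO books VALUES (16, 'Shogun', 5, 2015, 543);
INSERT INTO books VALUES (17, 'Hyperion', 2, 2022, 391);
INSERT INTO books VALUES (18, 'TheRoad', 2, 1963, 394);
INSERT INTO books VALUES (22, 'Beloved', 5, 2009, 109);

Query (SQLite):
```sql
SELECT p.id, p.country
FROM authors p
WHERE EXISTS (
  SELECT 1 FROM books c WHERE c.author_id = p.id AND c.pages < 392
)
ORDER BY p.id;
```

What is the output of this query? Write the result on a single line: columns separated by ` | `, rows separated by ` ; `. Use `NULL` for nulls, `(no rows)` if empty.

For each authors row, check whether any books with matching author_id has pages < 392.
Keep rows where that is true.

2 | Chile ; 3 | Chile ; 5 | Egypt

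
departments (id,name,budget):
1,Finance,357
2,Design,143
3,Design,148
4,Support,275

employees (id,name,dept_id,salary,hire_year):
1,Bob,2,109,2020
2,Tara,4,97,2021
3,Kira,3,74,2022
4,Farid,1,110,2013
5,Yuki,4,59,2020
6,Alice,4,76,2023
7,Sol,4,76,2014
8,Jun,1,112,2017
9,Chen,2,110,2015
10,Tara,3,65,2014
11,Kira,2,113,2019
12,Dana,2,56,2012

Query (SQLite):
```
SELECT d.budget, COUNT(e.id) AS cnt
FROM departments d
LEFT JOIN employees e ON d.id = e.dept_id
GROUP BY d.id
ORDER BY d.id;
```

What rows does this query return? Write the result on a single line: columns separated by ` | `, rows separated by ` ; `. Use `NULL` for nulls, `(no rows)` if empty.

357 | 2 ; 143 | 4 ; 148 | 2 ; 275 | 4

LEFT JOIN keeps every departments row; unmatched ones get NULL for employees columns.
Group by departments.id and compute COUNT(e.id). COUNT(col) of an all-NULL group is 0.
  1: ids {4, 8} → COUNT(e.id)=2
  2: ids {1, 9, 11, 12} → COUNT(e.id)=4
  3: ids {3, 10} → COUNT(e.id)=2
  4: ids {2, 5, 6, 7} → COUNT(e.id)=4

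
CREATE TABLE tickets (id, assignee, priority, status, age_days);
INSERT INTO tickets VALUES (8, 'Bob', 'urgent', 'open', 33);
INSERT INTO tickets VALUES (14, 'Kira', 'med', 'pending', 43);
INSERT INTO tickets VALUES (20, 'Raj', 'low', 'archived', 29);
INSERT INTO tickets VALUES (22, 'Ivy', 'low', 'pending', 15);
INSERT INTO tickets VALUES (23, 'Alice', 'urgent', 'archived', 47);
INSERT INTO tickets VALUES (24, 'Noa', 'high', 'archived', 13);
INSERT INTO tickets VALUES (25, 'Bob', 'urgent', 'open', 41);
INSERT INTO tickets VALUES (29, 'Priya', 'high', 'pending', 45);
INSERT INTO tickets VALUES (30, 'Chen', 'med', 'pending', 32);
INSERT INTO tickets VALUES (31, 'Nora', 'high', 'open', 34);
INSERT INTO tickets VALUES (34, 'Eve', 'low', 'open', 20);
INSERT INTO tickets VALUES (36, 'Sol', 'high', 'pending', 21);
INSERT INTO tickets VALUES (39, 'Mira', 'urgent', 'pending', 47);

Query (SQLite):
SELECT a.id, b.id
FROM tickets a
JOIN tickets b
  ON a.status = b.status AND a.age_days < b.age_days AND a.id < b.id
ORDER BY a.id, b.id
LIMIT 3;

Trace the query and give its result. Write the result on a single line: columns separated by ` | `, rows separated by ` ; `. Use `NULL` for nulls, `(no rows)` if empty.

Pairs (a,b) with same status, a.age_days < b.age_days, a.id < b.id.
status groups: archived:{20,23,24} open:{8,25,31,34} pending:{14,22,29,30,36,39}
Ordered by (a.id, b.id); first 3.

8 | 25 ; 8 | 31 ; 14 | 29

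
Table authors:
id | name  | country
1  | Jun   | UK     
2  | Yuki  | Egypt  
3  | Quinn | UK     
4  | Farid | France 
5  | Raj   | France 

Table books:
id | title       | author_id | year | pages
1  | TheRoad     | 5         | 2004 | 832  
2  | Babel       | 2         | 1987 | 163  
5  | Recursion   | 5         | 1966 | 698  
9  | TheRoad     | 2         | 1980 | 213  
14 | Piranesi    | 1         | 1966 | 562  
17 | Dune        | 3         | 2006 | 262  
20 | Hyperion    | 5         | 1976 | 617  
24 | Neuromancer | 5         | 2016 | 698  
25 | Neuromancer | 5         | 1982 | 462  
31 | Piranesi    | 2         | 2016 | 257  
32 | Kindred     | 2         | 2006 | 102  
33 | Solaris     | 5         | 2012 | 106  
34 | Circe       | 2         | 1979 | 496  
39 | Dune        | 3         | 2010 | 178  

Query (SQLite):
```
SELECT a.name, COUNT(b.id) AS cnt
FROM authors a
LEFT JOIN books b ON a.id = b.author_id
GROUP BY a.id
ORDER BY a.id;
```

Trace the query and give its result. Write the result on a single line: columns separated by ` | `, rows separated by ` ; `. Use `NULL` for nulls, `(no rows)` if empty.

Jun | 1 ; Yuki | 5 ; Quinn | 2 ; Farid | 0 ; Raj | 6

LEFT JOIN keeps every authors row; unmatched ones get NULL for books columns.
Group by authors.id and compute COUNT(b.id). COUNT(col) of an all-NULL group is 0.
  1: ids {14} → COUNT(b.id)=1
  2: ids {2, 9, 31, 32, 34} → COUNT(b.id)=5
  3: ids {17, 39} → COUNT(b.id)=2
  4: ids {—} → COUNT(b.id)=0
  5: ids {1, 5, 20, 24, 25, 33} → COUNT(b.id)=6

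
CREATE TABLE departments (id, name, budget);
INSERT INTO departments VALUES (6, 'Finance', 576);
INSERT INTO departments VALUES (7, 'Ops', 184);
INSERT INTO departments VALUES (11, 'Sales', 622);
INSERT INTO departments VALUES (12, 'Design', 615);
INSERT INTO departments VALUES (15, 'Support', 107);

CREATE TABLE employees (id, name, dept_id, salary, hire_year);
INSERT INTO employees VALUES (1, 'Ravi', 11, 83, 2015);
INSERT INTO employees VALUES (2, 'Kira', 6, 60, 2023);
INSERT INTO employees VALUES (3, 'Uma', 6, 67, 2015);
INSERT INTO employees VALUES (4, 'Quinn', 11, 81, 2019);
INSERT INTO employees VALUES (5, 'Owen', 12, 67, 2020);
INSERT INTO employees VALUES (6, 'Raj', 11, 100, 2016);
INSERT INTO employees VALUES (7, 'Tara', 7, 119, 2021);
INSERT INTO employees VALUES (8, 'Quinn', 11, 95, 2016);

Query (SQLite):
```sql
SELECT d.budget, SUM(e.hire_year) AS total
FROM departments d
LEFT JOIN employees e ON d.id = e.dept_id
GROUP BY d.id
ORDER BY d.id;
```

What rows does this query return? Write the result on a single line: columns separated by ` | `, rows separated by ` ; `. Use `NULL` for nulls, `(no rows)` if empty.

576 | 4038 ; 184 | 2021 ; 622 | 8066 ; 615 | 2020 ; 107 | NULL

LEFT JOIN keeps every departments row; unmatched ones get NULL for employees columns.
Group by departments.id and compute SUM(e.hire_year). SUM over an all-NULL group is NULL.
  6: ids {2, 3} → SUM(e.hire_year)=4038
  7: ids {7} → SUM(e.hire_year)=2021
  11: ids {1, 4, 6, 8} → SUM(e.hire_year)=8066
  12: ids {5} → SUM(e.hire_year)=2020
  15: ids {—} → SUM(e.hire_year)=NULL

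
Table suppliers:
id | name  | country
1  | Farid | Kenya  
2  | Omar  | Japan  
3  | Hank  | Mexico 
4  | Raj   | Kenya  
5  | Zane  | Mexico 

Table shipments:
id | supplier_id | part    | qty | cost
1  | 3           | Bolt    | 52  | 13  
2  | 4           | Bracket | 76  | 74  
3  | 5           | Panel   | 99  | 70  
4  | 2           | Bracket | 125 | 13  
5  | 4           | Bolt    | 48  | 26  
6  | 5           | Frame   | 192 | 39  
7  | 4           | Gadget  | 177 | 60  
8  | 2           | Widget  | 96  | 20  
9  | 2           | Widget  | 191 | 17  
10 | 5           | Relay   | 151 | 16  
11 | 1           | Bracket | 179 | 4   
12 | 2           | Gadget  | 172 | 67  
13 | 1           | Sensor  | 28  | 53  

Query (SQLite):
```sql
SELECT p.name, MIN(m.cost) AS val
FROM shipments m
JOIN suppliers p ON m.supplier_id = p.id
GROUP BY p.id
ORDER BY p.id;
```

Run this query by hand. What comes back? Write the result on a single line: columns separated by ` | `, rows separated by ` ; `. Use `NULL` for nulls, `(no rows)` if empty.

Join each shipments row to its suppliers via supplier_id.
Group joined rows by suppliers.id; compute MIN(m.cost) per group.
  1: ids {11, 13} → MIN(m.cost)=4
  2: ids {4, 8, 9, 12} → MIN(m.cost)=13
  3: ids {1} → MIN(m.cost)=13
  4: ids {2, 5, 7} → MIN(m.cost)=26
  5: ids {3, 6, 10} → MIN(m.cost)=16

Farid | 4 ; Omar | 13 ; Hank | 13 ; Raj | 26 ; Zane | 16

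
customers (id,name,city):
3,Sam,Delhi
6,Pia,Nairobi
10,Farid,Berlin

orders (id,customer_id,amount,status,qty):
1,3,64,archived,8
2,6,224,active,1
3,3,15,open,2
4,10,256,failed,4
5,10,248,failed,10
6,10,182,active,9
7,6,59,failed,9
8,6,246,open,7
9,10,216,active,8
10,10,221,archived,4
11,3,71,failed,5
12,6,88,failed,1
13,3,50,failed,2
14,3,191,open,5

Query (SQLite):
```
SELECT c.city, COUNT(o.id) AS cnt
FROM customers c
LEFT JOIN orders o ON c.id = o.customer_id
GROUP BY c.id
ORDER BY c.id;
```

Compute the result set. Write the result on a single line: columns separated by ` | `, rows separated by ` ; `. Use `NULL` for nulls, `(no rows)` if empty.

Delhi | 5 ; Nairobi | 4 ; Berlin | 5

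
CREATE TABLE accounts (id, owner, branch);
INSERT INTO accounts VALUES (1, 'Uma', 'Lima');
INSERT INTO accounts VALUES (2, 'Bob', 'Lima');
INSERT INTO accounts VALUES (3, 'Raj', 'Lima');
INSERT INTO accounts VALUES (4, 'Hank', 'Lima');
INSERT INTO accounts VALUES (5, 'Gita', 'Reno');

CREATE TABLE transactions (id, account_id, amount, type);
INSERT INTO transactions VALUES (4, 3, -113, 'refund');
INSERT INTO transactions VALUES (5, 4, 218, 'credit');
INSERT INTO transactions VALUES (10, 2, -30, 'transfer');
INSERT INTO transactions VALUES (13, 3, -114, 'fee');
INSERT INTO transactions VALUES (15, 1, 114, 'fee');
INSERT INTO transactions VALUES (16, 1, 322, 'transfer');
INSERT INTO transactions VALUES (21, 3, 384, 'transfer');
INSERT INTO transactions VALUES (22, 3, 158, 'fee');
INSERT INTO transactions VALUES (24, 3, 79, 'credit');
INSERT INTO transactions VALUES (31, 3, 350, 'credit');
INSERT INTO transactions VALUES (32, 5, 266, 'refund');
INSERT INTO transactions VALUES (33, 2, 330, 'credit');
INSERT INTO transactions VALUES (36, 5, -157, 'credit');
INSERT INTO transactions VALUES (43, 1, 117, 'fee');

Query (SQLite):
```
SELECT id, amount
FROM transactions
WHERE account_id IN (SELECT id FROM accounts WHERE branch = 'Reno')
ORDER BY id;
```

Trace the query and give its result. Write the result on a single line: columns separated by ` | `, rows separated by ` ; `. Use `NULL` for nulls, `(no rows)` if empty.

Inner query: accounts.id where branch = 'Reno'.
Outer: keep transactions rows whose account_id is in that set.
Inner query → {5}

32 | 266 ; 36 | -157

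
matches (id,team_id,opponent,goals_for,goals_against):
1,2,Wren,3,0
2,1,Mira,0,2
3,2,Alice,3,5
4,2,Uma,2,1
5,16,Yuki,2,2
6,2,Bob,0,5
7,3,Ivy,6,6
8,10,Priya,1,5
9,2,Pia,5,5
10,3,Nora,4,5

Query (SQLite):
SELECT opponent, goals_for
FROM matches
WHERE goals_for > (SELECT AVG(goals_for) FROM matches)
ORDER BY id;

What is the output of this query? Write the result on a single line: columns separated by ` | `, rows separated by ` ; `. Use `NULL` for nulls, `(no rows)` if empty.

Scalar subquery: AVG(goals_for) over all matches rows = 2.6.
Keep rows where goals_for > that value.

Wren | 3 ; Alice | 3 ; Ivy | 6 ; Pia | 5 ; Nora | 4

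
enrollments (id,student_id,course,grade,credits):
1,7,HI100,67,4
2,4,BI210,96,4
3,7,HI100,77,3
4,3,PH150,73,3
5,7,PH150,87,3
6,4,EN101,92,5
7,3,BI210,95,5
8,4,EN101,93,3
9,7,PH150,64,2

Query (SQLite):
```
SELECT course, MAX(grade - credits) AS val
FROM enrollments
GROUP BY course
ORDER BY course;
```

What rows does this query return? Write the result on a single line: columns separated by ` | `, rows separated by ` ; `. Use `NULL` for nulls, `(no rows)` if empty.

BI210 | 92 ; EN101 | 90 ; HI100 | 74 ; PH150 | 84

For each row compute grade - credits.
Group by course; take MAX of the expression per group.
  BI210: ids {2, 7} → MAX(grade - credits)=92
  EN101: ids {6, 8} → MAX(grade - credits)=90
  HI100: ids {1, 3} → MAX(grade - credits)=74
  PH150: ids {4, 5, 9} → MAX(grade - credits)=84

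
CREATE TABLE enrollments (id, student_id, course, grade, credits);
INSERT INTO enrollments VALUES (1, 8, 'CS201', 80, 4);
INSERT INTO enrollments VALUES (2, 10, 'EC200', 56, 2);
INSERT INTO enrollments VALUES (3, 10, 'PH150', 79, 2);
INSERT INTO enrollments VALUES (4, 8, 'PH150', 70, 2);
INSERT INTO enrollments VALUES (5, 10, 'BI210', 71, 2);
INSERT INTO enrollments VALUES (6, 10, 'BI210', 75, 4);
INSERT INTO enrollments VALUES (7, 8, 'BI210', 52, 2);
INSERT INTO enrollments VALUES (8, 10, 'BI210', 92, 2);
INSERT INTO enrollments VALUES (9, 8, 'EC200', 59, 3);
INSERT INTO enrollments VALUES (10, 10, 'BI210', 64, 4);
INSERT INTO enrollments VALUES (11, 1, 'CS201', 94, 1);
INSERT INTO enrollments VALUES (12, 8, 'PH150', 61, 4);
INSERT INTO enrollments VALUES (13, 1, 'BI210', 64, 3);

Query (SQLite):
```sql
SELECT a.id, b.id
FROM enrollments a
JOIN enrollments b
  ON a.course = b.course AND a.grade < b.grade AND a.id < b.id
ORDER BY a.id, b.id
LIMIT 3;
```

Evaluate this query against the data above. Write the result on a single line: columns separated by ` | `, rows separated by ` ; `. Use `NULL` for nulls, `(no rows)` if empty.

Pairs (a,b) with same course, a.grade < b.grade, a.id < b.id.
course groups: BI210:{5,6,7,8,10,13} CS201:{1,11} EC200:{2,9} PH150:{3,4,12}
Ordered by (a.id, b.id); first 3.

1 | 11 ; 2 | 9 ; 5 | 6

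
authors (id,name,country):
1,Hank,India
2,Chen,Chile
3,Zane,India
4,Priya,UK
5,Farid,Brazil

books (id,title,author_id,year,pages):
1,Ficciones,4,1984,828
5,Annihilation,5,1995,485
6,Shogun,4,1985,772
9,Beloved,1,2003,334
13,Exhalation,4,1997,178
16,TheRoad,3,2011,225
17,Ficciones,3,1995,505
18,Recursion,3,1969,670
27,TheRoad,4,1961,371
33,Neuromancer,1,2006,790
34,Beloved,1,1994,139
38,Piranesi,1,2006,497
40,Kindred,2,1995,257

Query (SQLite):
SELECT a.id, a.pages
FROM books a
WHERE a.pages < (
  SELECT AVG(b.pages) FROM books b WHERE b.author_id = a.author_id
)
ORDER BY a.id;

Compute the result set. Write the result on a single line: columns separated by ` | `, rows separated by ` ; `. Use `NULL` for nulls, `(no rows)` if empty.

For each books row a, compute AVG(pages) over rows sharing a.author_id.
Keep row a if a.pages < that per-group AVG.
  author_id=1: AVG(pages) = 440.0
  author_id=2: AVG(pages) = 257.0
  author_id=3: AVG(pages) = 466.666667
  author_id=4: AVG(pages) = 537.25
  author_id=5: AVG(pages) = 485.0

9 | 334 ; 13 | 178 ; 16 | 225 ; 27 | 371 ; 34 | 139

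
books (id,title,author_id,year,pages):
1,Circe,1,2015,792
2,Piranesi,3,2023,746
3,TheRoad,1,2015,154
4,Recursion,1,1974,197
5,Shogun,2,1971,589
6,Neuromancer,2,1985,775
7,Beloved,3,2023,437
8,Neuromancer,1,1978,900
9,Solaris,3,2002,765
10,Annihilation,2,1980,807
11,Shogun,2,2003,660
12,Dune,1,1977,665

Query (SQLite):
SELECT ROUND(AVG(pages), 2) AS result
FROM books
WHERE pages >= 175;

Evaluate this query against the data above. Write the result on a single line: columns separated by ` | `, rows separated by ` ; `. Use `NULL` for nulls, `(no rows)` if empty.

Rows where pages >= 175 → pages values: [792, 746, 197, 589, 775, 437, 900, 765, 807, 660, 665].
AVG = 7333 / 11 (rounded to 2 dp).

666.64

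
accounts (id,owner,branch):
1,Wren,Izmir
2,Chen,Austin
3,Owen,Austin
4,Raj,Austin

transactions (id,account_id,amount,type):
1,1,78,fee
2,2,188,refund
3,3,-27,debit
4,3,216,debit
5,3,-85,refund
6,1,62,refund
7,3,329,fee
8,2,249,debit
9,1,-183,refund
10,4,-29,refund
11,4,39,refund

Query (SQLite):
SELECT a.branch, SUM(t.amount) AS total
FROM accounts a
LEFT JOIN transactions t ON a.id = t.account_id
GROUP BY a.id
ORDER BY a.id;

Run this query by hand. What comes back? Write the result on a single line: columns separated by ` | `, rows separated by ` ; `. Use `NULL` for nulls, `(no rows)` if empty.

Izmir | -43 ; Austin | 437 ; Austin | 433 ; Austin | 10

LEFT JOIN keeps every accounts row; unmatched ones get NULL for transactions columns.
Group by accounts.id and compute SUM(t.amount). SUM over an all-NULL group is NULL.
  1: ids {1, 6, 9} → SUM(t.amount)=-43
  2: ids {2, 8} → SUM(t.amount)=437
  3: ids {3, 4, 5, 7} → SUM(t.amount)=433
  4: ids {10, 11} → SUM(t.amount)=10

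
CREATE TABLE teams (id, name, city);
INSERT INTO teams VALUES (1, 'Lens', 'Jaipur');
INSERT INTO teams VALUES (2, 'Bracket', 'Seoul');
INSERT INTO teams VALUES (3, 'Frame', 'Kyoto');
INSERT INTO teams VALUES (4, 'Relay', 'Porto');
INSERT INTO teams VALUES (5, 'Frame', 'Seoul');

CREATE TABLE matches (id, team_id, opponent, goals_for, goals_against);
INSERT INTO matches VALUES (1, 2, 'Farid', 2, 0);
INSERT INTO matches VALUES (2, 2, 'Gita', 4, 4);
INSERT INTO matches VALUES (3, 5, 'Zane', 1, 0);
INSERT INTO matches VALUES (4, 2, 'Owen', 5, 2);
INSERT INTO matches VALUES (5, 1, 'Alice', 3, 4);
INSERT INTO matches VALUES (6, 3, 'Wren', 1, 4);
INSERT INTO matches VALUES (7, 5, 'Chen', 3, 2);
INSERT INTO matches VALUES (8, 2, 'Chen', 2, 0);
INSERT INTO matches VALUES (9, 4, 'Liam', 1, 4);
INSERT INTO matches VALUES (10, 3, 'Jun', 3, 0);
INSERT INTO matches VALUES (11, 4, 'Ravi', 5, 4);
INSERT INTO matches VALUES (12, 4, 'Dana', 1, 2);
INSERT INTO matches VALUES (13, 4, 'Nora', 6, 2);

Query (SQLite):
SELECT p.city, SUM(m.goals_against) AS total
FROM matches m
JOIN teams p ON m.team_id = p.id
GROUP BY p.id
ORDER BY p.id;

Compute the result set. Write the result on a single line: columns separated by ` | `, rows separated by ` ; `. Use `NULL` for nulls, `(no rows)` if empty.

Jaipur | 4 ; Seoul | 6 ; Kyoto | 4 ; Porto | 12 ; Seoul | 2

Join each matches row to its teams via team_id.
Group joined rows by teams.id; compute SUM(m.goals_against) per group.
  1: ids {5} → SUM(m.goals_against)=4
  2: ids {1, 2, 4, 8} → SUM(m.goals_against)=6
  3: ids {6, 10} → SUM(m.goals_against)=4
  4: ids {9, 11, 12, 13} → SUM(m.goals_against)=12
  5: ids {3, 7} → SUM(m.goals_against)=2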